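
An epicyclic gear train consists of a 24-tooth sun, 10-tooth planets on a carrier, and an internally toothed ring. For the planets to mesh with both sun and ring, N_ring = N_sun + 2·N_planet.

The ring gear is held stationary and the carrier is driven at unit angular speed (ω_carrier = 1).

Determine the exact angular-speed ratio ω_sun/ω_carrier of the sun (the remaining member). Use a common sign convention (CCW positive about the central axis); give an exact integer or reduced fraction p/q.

17/6

N_ring = 24 + 2·10 = 44
24(ω_s−ω_c) = −44(ω_r−ω_c),  ω_r=0, ω_c=1
ω_s = 1 − (44/24)(0−1) = 17/6
ω_s/ω_c = 17/6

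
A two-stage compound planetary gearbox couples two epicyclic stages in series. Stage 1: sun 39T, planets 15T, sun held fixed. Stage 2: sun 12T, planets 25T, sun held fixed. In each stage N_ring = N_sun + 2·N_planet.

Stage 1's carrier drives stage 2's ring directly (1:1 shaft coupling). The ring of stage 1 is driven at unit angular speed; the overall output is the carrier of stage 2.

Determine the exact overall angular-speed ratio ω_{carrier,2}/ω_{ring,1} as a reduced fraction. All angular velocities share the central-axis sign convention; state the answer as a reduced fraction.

Stage 1: N_ring = 39 + 2·15 = 69
Stage 1: 39(ω_s−ω_c) = −69(ω_r−ω_c),  ω_s=0, ω_r=1
Stage 1: 39(0−ω_c) = −69(1−ω_c)  ⇒  108ω_c = 69  ⇒  ω_c = 23/36
  ⇒ ω_c¹/ω_r¹ = 23/36
Stage 2: N_ring = 12 + 2·25 = 62
Stage 2: 12(ω_s−ω_c) = −62(ω_r−ω_c),  ω_s=0, ω_r=1
Stage 2: 12(0−ω_c) = −62(1−ω_c)  ⇒  74ω_c = 62  ⇒  ω_c = 31/37
  ⇒ ω_c²/ω_r² = 31/37
Coupling ω_r² = ω_c¹ ⇒ overall = 23/36 × 31/37 = 713/1332

713/1332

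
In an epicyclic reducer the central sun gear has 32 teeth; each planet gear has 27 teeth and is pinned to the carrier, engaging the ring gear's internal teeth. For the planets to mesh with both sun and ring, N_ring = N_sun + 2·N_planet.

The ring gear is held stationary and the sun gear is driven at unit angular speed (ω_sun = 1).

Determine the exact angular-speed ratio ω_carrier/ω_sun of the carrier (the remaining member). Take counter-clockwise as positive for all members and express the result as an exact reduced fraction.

N_ring = 32 + 2·27 = 86
32(ω_s−ω_c) = −86(ω_r−ω_c),  ω_r=0, ω_s=1
32(1−ω_c) = −86(0−ω_c)  ⇒  118ω_c = 32  ⇒  ω_c = 16/59
ω_c/ω_s = 16/59

16/59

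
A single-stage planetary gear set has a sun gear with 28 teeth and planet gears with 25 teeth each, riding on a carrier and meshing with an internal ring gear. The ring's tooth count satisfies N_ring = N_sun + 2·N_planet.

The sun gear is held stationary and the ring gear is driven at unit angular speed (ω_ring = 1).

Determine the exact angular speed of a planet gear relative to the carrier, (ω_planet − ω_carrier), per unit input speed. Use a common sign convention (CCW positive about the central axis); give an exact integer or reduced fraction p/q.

1092/1325

N_ring = 28 + 2·25 = 78
28(ω_s−ω_c) = −78(ω_r−ω_c),  ω_s=0, ω_r=1
28(0−ω_c) = −78(1−ω_c)  ⇒  106ω_c = 78  ⇒  ω_c = 39/53
sun–planet: 28·(0−39/53) = −25·(ω_p−ω_c)  ⇒  ω_p−ω_c = −(28/25)·(-39/53) = 1092/1325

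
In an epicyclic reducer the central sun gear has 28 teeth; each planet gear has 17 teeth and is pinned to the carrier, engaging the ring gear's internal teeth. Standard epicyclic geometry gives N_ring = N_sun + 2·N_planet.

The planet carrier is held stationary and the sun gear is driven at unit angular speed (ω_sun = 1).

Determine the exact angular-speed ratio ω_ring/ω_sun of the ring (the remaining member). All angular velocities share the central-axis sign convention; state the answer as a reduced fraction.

-14/31

N_ring = 28 + 2·17 = 62
28(ω_s−ω_c) = −62(ω_r−ω_c),  ω_c=0, ω_s=1
ω_r = 0 − (28/62)(1−0) = -14/31
ω_r/ω_s = -14/31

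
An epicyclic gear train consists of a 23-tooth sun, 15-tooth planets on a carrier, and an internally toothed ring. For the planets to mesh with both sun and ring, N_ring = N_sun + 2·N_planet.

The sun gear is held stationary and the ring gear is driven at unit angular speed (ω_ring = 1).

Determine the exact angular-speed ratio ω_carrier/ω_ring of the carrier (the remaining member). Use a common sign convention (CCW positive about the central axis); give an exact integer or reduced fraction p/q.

N_ring = 23 + 2·15 = 53
23(ω_s−ω_c) = −53(ω_r−ω_c),  ω_s=0, ω_r=1
23(0−ω_c) = −53(1−ω_c)  ⇒  76ω_c = 53  ⇒  ω_c = 53/76
ω_c/ω_r = 53/76

53/76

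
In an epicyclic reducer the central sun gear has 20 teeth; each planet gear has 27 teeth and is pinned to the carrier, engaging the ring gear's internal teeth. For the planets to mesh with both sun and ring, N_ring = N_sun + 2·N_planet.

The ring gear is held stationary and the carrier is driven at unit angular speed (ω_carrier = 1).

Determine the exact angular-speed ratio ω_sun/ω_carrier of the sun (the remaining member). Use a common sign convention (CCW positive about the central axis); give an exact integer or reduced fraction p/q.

N_ring = 20 + 2·27 = 74
20(ω_s−ω_c) = −74(ω_r−ω_c),  ω_r=0, ω_c=1
ω_s = 1 − (74/20)(0−1) = 47/10
ω_s/ω_c = 47/10

47/10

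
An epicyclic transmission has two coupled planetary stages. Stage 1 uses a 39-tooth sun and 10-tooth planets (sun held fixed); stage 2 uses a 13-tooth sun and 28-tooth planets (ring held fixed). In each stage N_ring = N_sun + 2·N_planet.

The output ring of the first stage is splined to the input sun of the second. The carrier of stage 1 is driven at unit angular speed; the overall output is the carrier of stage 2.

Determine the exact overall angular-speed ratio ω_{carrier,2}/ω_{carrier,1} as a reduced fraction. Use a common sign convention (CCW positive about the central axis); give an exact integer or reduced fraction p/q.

637/2419

Stage 1: N_ring = 39 + 2·10 = 59
Stage 1: 39(ω_s−ω_c) = −59(ω_r−ω_c),  ω_s=0, ω_c=1
Stage 1: ω_r = 1 − (39/59)(0−1) = 98/59
  ⇒ ω_r¹/ω_c¹ = 98/59
Stage 2: N_ring = 13 + 2·28 = 69
Stage 2: 13(ω_s−ω_c) = −69(ω_r−ω_c),  ω_r=0, ω_s=1
Stage 2: 13(1−ω_c) = −69(0−ω_c)  ⇒  82ω_c = 13  ⇒  ω_c = 13/82
  ⇒ ω_c²/ω_s² = 13/82
Coupling ω_s² = ω_r¹ ⇒ overall = 98/59 × 13/82 = 637/2419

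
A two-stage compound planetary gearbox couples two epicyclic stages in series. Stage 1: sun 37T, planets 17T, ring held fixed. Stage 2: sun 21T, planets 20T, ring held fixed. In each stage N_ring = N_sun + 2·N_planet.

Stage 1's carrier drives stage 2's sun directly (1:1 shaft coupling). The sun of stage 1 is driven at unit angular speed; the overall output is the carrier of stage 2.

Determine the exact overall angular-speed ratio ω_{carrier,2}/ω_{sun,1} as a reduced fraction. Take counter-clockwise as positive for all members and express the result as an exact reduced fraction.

259/2952

Stage 1: N_ring = 37 + 2·17 = 71
Stage 1: 37(ω_s−ω_c) = −71(ω_r−ω_c),  ω_r=0, ω_s=1
Stage 1: 37(1−ω_c) = −71(0−ω_c)  ⇒  108ω_c = 37  ⇒  ω_c = 37/108
  ⇒ ω_c¹/ω_s¹ = 37/108
Stage 2: N_ring = 21 + 2·20 = 61
Stage 2: 21(ω_s−ω_c) = −61(ω_r−ω_c),  ω_r=0, ω_s=1
Stage 2: 21(1−ω_c) = −61(0−ω_c)  ⇒  82ω_c = 21  ⇒  ω_c = 21/82
  ⇒ ω_c²/ω_s² = 21/82
Coupling ω_s² = ω_c¹ ⇒ overall = 37/108 × 21/82 = 259/2952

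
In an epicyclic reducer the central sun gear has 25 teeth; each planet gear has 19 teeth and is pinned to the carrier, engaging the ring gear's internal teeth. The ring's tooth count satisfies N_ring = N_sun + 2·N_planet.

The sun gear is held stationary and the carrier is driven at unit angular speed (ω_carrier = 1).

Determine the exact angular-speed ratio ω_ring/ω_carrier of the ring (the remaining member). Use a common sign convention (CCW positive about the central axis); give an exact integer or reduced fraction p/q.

88/63

N_ring = 25 + 2·19 = 63
25(ω_s−ω_c) = −63(ω_r−ω_c),  ω_s=0, ω_c=1
ω_r = 1 − (25/63)(0−1) = 88/63
ω_r/ω_c = 88/63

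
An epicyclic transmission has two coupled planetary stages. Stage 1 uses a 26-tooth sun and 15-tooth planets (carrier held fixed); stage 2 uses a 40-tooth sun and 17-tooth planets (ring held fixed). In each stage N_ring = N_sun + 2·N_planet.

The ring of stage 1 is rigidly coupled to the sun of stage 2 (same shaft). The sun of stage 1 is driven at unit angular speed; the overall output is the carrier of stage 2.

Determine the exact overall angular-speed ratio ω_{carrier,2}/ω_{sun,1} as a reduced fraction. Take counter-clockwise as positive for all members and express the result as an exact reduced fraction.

-65/399

Stage 1: N_ring = 26 + 2·15 = 56
Stage 1: 26(ω_s−ω_c) = −56(ω_r−ω_c),  ω_c=0, ω_s=1
Stage 1: ω_r = 0 − (26/56)(1−0) = -13/28
  ⇒ ω_r¹/ω_s¹ = -13/28
Stage 2: N_ring = 40 + 2·17 = 74
Stage 2: 40(ω_s−ω_c) = −74(ω_r−ω_c),  ω_r=0, ω_s=1
Stage 2: 40(1−ω_c) = −74(0−ω_c)  ⇒  114ω_c = 40  ⇒  ω_c = 20/57
  ⇒ ω_c²/ω_s² = 20/57
Coupling ω_s² = ω_r¹ ⇒ overall = -13/28 × 20/57 = -65/399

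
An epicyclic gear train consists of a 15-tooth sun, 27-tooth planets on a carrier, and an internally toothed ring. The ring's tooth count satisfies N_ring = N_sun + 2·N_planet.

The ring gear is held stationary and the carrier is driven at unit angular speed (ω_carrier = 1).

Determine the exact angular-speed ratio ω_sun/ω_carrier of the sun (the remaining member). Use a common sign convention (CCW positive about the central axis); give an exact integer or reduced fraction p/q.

28/5

N_ring = 15 + 2·27 = 69
15(ω_s−ω_c) = −69(ω_r−ω_c),  ω_r=0, ω_c=1
ω_s = 1 − (69/15)(0−1) = 28/5
ω_s/ω_c = 28/5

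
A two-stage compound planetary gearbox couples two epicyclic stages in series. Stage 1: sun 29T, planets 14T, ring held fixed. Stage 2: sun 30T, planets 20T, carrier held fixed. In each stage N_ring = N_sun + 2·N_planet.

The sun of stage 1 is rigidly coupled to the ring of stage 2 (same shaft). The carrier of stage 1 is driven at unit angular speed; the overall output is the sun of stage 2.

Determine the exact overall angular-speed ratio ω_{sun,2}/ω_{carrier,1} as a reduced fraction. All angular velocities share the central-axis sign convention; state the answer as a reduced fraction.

-602/87

Stage 1: N_ring = 29 + 2·14 = 57
Stage 1: 29(ω_s−ω_c) = −57(ω_r−ω_c),  ω_r=0, ω_c=1
Stage 1: ω_s = 1 − (57/29)(0−1) = 86/29
  ⇒ ω_s¹/ω_c¹ = 86/29
Stage 2: N_ring = 30 + 2·20 = 70
Stage 2: 30(ω_s−ω_c) = −70(ω_r−ω_c),  ω_c=0, ω_r=1
Stage 2: ω_s = 0 − (70/30)(1−0) = -7/3
  ⇒ ω_s²/ω_r² = -7/3
Coupling ω_r² = ω_s¹ ⇒ overall = 86/29 × -7/3 = -602/87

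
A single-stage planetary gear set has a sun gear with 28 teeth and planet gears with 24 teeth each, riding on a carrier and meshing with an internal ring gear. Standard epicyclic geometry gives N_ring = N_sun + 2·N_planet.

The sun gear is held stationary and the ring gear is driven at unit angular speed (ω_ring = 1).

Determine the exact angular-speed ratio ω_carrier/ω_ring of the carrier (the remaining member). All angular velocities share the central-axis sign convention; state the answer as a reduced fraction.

19/26

N_ring = 28 + 2·24 = 76
28(ω_s−ω_c) = −76(ω_r−ω_c),  ω_s=0, ω_r=1
28(0−ω_c) = −76(1−ω_c)  ⇒  104ω_c = 76  ⇒  ω_c = 19/26
ω_c/ω_r = 19/26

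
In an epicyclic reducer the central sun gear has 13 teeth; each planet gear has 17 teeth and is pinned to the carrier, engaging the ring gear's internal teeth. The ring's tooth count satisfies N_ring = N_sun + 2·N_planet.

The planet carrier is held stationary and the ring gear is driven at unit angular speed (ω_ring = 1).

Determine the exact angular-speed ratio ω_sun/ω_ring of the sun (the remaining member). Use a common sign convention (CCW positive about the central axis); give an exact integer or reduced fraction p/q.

-47/13

N_ring = 13 + 2·17 = 47
13(ω_s−ω_c) = −47(ω_r−ω_c),  ω_c=0, ω_r=1
ω_s = 0 − (47/13)(1−0) = -47/13
ω_s/ω_r = -47/13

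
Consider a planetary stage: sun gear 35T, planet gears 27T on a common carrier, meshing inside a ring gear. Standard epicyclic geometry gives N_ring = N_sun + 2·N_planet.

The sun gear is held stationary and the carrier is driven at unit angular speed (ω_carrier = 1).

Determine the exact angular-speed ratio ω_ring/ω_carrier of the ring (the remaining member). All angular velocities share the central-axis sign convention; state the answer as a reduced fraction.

N_ring = 35 + 2·27 = 89
35(ω_s−ω_c) = −89(ω_r−ω_c),  ω_s=0, ω_c=1
ω_r = 1 − (35/89)(0−1) = 124/89
ω_r/ω_c = 124/89

124/89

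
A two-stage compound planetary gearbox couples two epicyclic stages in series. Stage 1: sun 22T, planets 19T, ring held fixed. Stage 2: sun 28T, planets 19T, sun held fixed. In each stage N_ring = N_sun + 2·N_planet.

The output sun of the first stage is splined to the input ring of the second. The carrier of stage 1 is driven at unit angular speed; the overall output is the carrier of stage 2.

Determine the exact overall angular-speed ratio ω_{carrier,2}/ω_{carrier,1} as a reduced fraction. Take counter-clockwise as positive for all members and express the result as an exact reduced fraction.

Stage 1: N_ring = 22 + 2·19 = 60
Stage 1: 22(ω_s−ω_c) = −60(ω_r−ω_c),  ω_r=0, ω_c=1
Stage 1: ω_s = 1 − (60/22)(0−1) = 41/11
  ⇒ ω_s¹/ω_c¹ = 41/11
Stage 2: N_ring = 28 + 2·19 = 66
Stage 2: 28(ω_s−ω_c) = −66(ω_r−ω_c),  ω_s=0, ω_r=1
Stage 2: 28(0−ω_c) = −66(1−ω_c)  ⇒  94ω_c = 66  ⇒  ω_c = 33/47
  ⇒ ω_c²/ω_r² = 33/47
Coupling ω_r² = ω_s¹ ⇒ overall = 41/11 × 33/47 = 123/47

123/47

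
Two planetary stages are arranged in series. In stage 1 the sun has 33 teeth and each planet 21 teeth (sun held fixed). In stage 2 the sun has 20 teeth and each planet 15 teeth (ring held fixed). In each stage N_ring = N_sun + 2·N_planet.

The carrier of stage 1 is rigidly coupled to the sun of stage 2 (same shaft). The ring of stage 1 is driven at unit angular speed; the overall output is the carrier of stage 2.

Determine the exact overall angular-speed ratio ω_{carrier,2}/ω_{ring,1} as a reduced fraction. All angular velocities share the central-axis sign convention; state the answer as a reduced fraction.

25/126

Stage 1: N_ring = 33 + 2·21 = 75
Stage 1: 33(ω_s−ω_c) = −75(ω_r−ω_c),  ω_s=0, ω_r=1
Stage 1: 33(0−ω_c) = −75(1−ω_c)  ⇒  108ω_c = 75  ⇒  ω_c = 25/36
  ⇒ ω_c¹/ω_r¹ = 25/36
Stage 2: N_ring = 20 + 2·15 = 50
Stage 2: 20(ω_s−ω_c) = −50(ω_r−ω_c),  ω_r=0, ω_s=1
Stage 2: 20(1−ω_c) = −50(0−ω_c)  ⇒  70ω_c = 20  ⇒  ω_c = 2/7
  ⇒ ω_c²/ω_s² = 2/7
Coupling ω_s² = ω_c¹ ⇒ overall = 25/36 × 2/7 = 25/126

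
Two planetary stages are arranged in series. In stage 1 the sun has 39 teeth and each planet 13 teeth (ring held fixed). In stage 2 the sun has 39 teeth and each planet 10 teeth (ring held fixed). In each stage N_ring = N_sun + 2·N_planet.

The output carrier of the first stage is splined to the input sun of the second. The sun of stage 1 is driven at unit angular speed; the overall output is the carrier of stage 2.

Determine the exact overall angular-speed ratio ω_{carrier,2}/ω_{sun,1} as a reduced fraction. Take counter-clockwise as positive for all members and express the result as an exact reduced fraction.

117/784

Stage 1: N_ring = 39 + 2·13 = 65
Stage 1: 39(ω_s−ω_c) = −65(ω_r−ω_c),  ω_r=0, ω_s=1
Stage 1: 39(1−ω_c) = −65(0−ω_c)  ⇒  104ω_c = 39  ⇒  ω_c = 3/8
  ⇒ ω_c¹/ω_s¹ = 3/8
Stage 2: N_ring = 39 + 2·10 = 59
Stage 2: 39(ω_s−ω_c) = −59(ω_r−ω_c),  ω_r=0, ω_s=1
Stage 2: 39(1−ω_c) = −59(0−ω_c)  ⇒  98ω_c = 39  ⇒  ω_c = 39/98
  ⇒ ω_c²/ω_s² = 39/98
Coupling ω_s² = ω_c¹ ⇒ overall = 3/8 × 39/98 = 117/784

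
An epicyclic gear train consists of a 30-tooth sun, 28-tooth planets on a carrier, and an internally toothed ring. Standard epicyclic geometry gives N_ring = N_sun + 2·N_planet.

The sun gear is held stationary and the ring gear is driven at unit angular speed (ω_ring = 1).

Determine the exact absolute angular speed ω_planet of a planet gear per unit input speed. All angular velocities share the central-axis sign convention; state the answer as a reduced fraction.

43/28

N_ring = 30 + 2·28 = 86
30(ω_s−ω_c) = −86(ω_r−ω_c),  ω_s=0, ω_r=1
30(0−ω_c) = −86(1−ω_c)  ⇒  116ω_c = 86  ⇒  ω_c = 43/58
sun–planet: 30·(0−43/58) = −28·(ω_p−ω_c)  ⇒  ω_p−ω_c = −(30/28)·(-43/58) = 645/812
ω_p = 43/58 + 645/812 = 43/28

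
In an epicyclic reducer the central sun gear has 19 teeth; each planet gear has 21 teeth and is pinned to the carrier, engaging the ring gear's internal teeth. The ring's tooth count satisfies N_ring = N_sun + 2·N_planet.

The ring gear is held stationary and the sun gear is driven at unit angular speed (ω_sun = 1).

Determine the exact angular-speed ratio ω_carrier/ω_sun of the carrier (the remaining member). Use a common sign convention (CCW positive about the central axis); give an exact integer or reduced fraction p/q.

N_ring = 19 + 2·21 = 61
19(ω_s−ω_c) = −61(ω_r−ω_c),  ω_r=0, ω_s=1
19(1−ω_c) = −61(0−ω_c)  ⇒  80ω_c = 19  ⇒  ω_c = 19/80
ω_c/ω_s = 19/80

19/80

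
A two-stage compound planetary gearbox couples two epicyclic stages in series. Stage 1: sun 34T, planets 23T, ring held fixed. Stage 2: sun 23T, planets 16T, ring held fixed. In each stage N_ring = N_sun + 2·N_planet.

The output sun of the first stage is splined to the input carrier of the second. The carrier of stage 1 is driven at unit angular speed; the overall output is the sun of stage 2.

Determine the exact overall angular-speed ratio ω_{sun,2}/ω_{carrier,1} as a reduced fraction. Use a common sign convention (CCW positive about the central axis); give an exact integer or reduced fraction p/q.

Stage 1: N_ring = 34 + 2·23 = 80
Stage 1: 34(ω_s−ω_c) = −80(ω_r−ω_c),  ω_r=0, ω_c=1
Stage 1: ω_s = 1 − (80/34)(0−1) = 57/17
  ⇒ ω_s¹/ω_c¹ = 57/17
Stage 2: N_ring = 23 + 2·16 = 55
Stage 2: 23(ω_s−ω_c) = −55(ω_r−ω_c),  ω_r=0, ω_c=1
Stage 2: ω_s = 1 − (55/23)(0−1) = 78/23
  ⇒ ω_s²/ω_c² = 78/23
Coupling ω_c² = ω_s¹ ⇒ overall = 57/17 × 78/23 = 4446/391

4446/391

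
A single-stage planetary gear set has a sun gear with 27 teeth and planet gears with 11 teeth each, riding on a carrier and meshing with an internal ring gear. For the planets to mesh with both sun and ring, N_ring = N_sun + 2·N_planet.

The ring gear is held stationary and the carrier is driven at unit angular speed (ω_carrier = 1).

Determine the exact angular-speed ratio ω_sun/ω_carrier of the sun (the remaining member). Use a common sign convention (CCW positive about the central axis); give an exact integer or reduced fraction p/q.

76/27

N_ring = 27 + 2·11 = 49
27(ω_s−ω_c) = −49(ω_r−ω_c),  ω_r=0, ω_c=1
ω_s = 1 − (49/27)(0−1) = 76/27
ω_s/ω_c = 76/27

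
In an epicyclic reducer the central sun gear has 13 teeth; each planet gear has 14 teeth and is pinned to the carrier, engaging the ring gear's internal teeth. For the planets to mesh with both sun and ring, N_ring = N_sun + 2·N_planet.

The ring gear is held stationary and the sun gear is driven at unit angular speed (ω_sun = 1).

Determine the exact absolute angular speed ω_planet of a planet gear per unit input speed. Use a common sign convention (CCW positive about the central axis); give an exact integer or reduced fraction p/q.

N_ring = 13 + 2·14 = 41
13(ω_s−ω_c) = −41(ω_r−ω_c),  ω_r=0, ω_s=1
13(1−ω_c) = −41(0−ω_c)  ⇒  54ω_c = 13  ⇒  ω_c = 13/54
sun–planet: 13·(1−13/54) = −14·(ω_p−ω_c)  ⇒  ω_p−ω_c = −(13/14)·(41/54) = -533/756
ω_p = 13/54 − 533/756 = -13/28

-13/28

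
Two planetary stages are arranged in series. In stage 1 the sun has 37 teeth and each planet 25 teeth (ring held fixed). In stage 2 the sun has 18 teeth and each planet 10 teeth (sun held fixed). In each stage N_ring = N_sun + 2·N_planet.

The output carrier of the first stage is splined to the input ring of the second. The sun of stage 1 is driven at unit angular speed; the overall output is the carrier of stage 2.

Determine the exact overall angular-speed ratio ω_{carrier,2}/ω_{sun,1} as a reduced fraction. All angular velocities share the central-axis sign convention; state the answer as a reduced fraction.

703/3472

Stage 1: N_ring = 37 + 2·25 = 87
Stage 1: 37(ω_s−ω_c) = −87(ω_r−ω_c),  ω_r=0, ω_s=1
Stage 1: 37(1−ω_c) = −87(0−ω_c)  ⇒  124ω_c = 37  ⇒  ω_c = 37/124
  ⇒ ω_c¹/ω_s¹ = 37/124
Stage 2: N_ring = 18 + 2·10 = 38
Stage 2: 18(ω_s−ω_c) = −38(ω_r−ω_c),  ω_s=0, ω_r=1
Stage 2: 18(0−ω_c) = −38(1−ω_c)  ⇒  56ω_c = 38  ⇒  ω_c = 19/28
  ⇒ ω_c²/ω_r² = 19/28
Coupling ω_r² = ω_c¹ ⇒ overall = 37/124 × 19/28 = 703/3472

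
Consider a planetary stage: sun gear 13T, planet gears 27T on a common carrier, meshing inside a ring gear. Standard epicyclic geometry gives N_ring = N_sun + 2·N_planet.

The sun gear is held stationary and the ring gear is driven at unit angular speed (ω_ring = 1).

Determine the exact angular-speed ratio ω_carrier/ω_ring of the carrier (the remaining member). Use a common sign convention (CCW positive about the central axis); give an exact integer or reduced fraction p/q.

N_ring = 13 + 2·27 = 67
13(ω_s−ω_c) = −67(ω_r−ω_c),  ω_s=0, ω_r=1
13(0−ω_c) = −67(1−ω_c)  ⇒  80ω_c = 67  ⇒  ω_c = 67/80
ω_c/ω_r = 67/80

67/80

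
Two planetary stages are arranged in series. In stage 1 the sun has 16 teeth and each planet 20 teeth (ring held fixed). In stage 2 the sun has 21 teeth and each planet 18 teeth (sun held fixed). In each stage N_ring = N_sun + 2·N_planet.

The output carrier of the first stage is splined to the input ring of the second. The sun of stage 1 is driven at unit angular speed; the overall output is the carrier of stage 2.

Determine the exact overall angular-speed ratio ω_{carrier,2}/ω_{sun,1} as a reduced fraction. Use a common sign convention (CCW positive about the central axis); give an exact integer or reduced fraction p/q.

19/117

Stage 1: N_ring = 16 + 2·20 = 56
Stage 1: 16(ω_s−ω_c) = −56(ω_r−ω_c),  ω_r=0, ω_s=1
Stage 1: 16(1−ω_c) = −56(0−ω_c)  ⇒  72ω_c = 16  ⇒  ω_c = 2/9
  ⇒ ω_c¹/ω_s¹ = 2/9
Stage 2: N_ring = 21 + 2·18 = 57
Stage 2: 21(ω_s−ω_c) = −57(ω_r−ω_c),  ω_s=0, ω_r=1
Stage 2: 21(0−ω_c) = −57(1−ω_c)  ⇒  78ω_c = 57  ⇒  ω_c = 19/26
  ⇒ ω_c²/ω_r² = 19/26
Coupling ω_r² = ω_c¹ ⇒ overall = 2/9 × 19/26 = 19/117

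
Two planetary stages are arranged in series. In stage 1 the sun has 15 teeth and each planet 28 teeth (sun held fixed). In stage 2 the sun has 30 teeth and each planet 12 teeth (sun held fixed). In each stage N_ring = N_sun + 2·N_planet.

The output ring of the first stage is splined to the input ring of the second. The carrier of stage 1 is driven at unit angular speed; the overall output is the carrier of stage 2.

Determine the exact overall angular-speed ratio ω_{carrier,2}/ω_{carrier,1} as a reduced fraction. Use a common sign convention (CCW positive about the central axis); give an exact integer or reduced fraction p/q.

Stage 1: N_ring = 15 + 2·28 = 71
Stage 1: 15(ω_s−ω_c) = −71(ω_r−ω_c),  ω_s=0, ω_c=1
Stage 1: ω_r = 1 − (15/71)(0−1) = 86/71
  ⇒ ω_r¹/ω_c¹ = 86/71
Stage 2: N_ring = 30 + 2·12 = 54
Stage 2: 30(ω_s−ω_c) = −54(ω_r−ω_c),  ω_s=0, ω_r=1
Stage 2: 30(0−ω_c) = −54(1−ω_c)  ⇒  84ω_c = 54  ⇒  ω_c = 9/14
  ⇒ ω_c²/ω_r² = 9/14
Coupling ω_r² = ω_r¹ ⇒ overall = 86/71 × 9/14 = 387/497

387/497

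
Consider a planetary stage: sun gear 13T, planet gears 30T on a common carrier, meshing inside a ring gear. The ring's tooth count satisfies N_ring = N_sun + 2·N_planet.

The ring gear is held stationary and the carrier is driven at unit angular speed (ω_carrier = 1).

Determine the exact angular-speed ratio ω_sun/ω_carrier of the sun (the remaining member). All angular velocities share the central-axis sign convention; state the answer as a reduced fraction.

86/13

N_ring = 13 + 2·30 = 73
13(ω_s−ω_c) = −73(ω_r−ω_c),  ω_r=0, ω_c=1
ω_s = 1 − (73/13)(0−1) = 86/13
ω_s/ω_c = 86/13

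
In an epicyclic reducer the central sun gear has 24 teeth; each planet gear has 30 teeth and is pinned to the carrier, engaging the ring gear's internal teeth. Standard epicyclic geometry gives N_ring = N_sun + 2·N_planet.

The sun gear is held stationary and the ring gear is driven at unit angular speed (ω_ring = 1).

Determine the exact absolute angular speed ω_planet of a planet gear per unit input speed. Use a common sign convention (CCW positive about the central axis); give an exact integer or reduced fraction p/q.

7/5

N_ring = 24 + 2·30 = 84
24(ω_s−ω_c) = −84(ω_r−ω_c),  ω_s=0, ω_r=1
24(0−ω_c) = −84(1−ω_c)  ⇒  108ω_c = 84  ⇒  ω_c = 7/9
sun–planet: 24·(0−7/9) = −30·(ω_p−ω_c)  ⇒  ω_p−ω_c = −(24/30)·(-7/9) = 28/45
ω_p = 7/9 + 28/45 = 7/5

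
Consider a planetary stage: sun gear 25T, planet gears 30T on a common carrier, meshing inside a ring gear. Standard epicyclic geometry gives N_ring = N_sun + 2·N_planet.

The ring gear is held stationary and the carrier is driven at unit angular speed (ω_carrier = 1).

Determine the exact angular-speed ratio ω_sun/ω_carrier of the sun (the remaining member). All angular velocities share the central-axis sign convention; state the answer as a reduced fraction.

N_ring = 25 + 2·30 = 85
25(ω_s−ω_c) = −85(ω_r−ω_c),  ω_r=0, ω_c=1
ω_s = 1 − (85/25)(0−1) = 22/5
ω_s/ω_c = 22/5

22/5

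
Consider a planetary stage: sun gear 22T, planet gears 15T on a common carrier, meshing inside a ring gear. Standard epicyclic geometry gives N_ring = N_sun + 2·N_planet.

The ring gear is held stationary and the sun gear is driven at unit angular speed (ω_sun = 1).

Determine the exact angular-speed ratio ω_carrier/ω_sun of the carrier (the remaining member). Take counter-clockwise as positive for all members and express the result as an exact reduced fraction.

N_ring = 22 + 2·15 = 52
22(ω_s−ω_c) = −52(ω_r−ω_c),  ω_r=0, ω_s=1
22(1−ω_c) = −52(0−ω_c)  ⇒  74ω_c = 22  ⇒  ω_c = 11/37
ω_c/ω_s = 11/37

11/37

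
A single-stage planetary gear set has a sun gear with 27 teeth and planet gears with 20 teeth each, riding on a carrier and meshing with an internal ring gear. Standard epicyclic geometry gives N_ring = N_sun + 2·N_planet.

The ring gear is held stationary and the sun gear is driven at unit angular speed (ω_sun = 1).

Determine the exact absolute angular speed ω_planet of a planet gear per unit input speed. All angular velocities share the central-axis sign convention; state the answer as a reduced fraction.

N_ring = 27 + 2·20 = 67
27(ω_s−ω_c) = −67(ω_r−ω_c),  ω_r=0, ω_s=1
27(1−ω_c) = −67(0−ω_c)  ⇒  94ω_c = 27  ⇒  ω_c = 27/94
sun–planet: 27·(1−27/94) = −20·(ω_p−ω_c)  ⇒  ω_p−ω_c = −(27/20)·(67/94) = -1809/1880
ω_p = 27/94 − 1809/1880 = -27/40

-27/40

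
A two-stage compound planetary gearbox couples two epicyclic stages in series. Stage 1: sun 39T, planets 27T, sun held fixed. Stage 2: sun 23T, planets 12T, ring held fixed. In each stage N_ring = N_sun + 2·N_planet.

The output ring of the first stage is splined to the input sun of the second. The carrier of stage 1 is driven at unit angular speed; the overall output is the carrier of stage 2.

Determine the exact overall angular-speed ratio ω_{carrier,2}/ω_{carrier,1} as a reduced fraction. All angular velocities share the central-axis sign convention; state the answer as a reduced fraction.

506/1085

Stage 1: N_ring = 39 + 2·27 = 93
Stage 1: 39(ω_s−ω_c) = −93(ω_r−ω_c),  ω_s=0, ω_c=1
Stage 1: ω_r = 1 − (39/93)(0−1) = 44/31
  ⇒ ω_r¹/ω_c¹ = 44/31
Stage 2: N_ring = 23 + 2·12 = 47
Stage 2: 23(ω_s−ω_c) = −47(ω_r−ω_c),  ω_r=0, ω_s=1
Stage 2: 23(1−ω_c) = −47(0−ω_c)  ⇒  70ω_c = 23  ⇒  ω_c = 23/70
  ⇒ ω_c²/ω_s² = 23/70
Coupling ω_s² = ω_r¹ ⇒ overall = 44/31 × 23/70 = 506/1085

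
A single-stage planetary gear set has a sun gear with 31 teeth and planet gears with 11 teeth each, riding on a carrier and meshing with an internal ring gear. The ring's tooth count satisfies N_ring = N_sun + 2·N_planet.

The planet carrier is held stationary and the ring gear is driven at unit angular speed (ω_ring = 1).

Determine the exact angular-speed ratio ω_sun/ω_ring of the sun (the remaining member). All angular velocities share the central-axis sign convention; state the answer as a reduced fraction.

N_ring = 31 + 2·11 = 53
31(ω_s−ω_c) = −53(ω_r−ω_c),  ω_c=0, ω_r=1
ω_s = 0 − (53/31)(1−0) = -53/31
ω_s/ω_r = -53/31

-53/31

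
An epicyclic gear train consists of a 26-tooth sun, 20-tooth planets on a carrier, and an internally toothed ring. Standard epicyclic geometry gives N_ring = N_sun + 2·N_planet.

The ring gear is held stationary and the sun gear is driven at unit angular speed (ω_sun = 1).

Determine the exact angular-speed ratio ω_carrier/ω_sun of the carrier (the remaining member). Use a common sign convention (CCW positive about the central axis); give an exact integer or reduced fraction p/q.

13/46

N_ring = 26 + 2·20 = 66
26(ω_s−ω_c) = −66(ω_r−ω_c),  ω_r=0, ω_s=1
26(1−ω_c) = −66(0−ω_c)  ⇒  92ω_c = 26  ⇒  ω_c = 13/46
ω_c/ω_s = 13/46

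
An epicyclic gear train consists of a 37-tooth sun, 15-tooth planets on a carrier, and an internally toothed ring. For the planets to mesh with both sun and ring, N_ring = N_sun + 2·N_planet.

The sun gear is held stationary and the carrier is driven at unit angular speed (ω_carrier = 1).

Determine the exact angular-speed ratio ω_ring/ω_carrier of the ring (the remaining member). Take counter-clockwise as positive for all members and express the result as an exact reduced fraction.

N_ring = 37 + 2·15 = 67
37(ω_s−ω_c) = −67(ω_r−ω_c),  ω_s=0, ω_c=1
ω_r = 1 − (37/67)(0−1) = 104/67
ω_r/ω_c = 104/67

104/67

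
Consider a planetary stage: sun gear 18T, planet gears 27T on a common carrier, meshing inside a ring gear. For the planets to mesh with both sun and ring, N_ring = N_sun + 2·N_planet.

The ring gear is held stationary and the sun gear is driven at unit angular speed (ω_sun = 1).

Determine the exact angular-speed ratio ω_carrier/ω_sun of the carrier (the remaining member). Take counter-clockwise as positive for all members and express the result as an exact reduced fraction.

1/5

N_ring = 18 + 2·27 = 72
18(ω_s−ω_c) = −72(ω_r−ω_c),  ω_r=0, ω_s=1
18(1−ω_c) = −72(0−ω_c)  ⇒  90ω_c = 18  ⇒  ω_c = 1/5
ω_c/ω_s = 1/5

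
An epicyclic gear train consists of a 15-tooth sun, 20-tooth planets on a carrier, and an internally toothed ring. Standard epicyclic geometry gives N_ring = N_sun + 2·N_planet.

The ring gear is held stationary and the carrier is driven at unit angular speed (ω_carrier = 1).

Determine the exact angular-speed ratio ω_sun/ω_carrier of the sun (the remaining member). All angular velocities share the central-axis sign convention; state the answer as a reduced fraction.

14/3

N_ring = 15 + 2·20 = 55
15(ω_s−ω_c) = −55(ω_r−ω_c),  ω_r=0, ω_c=1
ω_s = 1 − (55/15)(0−1) = 14/3
ω_s/ω_c = 14/3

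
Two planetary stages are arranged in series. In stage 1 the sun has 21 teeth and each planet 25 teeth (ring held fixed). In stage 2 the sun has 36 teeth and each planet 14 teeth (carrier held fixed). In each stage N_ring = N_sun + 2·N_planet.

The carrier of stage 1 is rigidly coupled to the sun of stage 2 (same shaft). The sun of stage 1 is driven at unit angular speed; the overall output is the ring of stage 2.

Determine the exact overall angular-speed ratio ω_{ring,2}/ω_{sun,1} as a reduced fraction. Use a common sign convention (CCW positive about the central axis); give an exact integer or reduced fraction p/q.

-189/1472

Stage 1: N_ring = 21 + 2·25 = 71
Stage 1: 21(ω_s−ω_c) = −71(ω_r−ω_c),  ω_r=0, ω_s=1
Stage 1: 21(1−ω_c) = −71(0−ω_c)  ⇒  92ω_c = 21  ⇒  ω_c = 21/92
  ⇒ ω_c¹/ω_s¹ = 21/92
Stage 2: N_ring = 36 + 2·14 = 64
Stage 2: 36(ω_s−ω_c) = −64(ω_r−ω_c),  ω_c=0, ω_s=1
Stage 2: ω_r = 0 − (36/64)(1−0) = -9/16
  ⇒ ω_r²/ω_s² = -9/16
Coupling ω_s² = ω_c¹ ⇒ overall = 21/92 × -9/16 = -189/1472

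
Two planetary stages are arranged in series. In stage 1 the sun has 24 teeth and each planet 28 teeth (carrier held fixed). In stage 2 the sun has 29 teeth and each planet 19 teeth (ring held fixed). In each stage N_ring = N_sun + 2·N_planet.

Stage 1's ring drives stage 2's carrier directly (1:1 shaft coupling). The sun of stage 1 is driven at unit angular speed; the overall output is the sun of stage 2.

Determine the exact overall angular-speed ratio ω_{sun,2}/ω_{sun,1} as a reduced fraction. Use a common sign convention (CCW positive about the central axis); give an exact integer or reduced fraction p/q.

-144/145

Stage 1: N_ring = 24 + 2·28 = 80
Stage 1: 24(ω_s−ω_c) = −80(ω_r−ω_c),  ω_c=0, ω_s=1
Stage 1: ω_r = 0 − (24/80)(1−0) = -3/10
  ⇒ ω_r¹/ω_s¹ = -3/10
Stage 2: N_ring = 29 + 2·19 = 67
Stage 2: 29(ω_s−ω_c) = −67(ω_r−ω_c),  ω_r=0, ω_c=1
Stage 2: ω_s = 1 − (67/29)(0−1) = 96/29
  ⇒ ω_s²/ω_c² = 96/29
Coupling ω_c² = ω_r¹ ⇒ overall = -3/10 × 96/29 = -144/145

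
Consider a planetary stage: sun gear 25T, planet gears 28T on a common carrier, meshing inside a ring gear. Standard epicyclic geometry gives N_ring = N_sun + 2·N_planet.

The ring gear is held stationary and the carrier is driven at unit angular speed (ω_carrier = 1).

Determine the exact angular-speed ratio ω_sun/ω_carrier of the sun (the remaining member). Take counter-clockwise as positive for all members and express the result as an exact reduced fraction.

N_ring = 25 + 2·28 = 81
25(ω_s−ω_c) = −81(ω_r−ω_c),  ω_r=0, ω_c=1
ω_s = 1 − (81/25)(0−1) = 106/25
ω_s/ω_c = 106/25

106/25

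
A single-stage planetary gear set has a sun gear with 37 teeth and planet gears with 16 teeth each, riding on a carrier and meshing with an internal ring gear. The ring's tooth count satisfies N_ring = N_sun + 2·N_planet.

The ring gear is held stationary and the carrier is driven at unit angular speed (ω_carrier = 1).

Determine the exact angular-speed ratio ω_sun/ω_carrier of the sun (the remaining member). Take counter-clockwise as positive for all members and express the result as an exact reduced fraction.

N_ring = 37 + 2·16 = 69
37(ω_s−ω_c) = −69(ω_r−ω_c),  ω_r=0, ω_c=1
ω_s = 1 − (69/37)(0−1) = 106/37
ω_s/ω_c = 106/37

106/37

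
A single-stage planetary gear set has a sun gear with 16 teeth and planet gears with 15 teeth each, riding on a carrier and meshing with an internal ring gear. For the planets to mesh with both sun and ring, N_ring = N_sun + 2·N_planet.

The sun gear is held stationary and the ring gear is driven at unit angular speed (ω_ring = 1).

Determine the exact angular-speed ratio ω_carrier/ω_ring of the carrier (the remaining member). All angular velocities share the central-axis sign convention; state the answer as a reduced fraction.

N_ring = 16 + 2·15 = 46
16(ω_s−ω_c) = −46(ω_r−ω_c),  ω_s=0, ω_r=1
16(0−ω_c) = −46(1−ω_c)  ⇒  62ω_c = 46  ⇒  ω_c = 23/31
ω_c/ω_r = 23/31

23/31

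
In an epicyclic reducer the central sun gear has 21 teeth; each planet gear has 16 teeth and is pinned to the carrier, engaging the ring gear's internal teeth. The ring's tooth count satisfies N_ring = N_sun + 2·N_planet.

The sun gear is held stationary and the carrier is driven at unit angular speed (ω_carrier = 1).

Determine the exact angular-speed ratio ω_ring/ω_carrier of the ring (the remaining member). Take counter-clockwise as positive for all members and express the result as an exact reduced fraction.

74/53

N_ring = 21 + 2·16 = 53
21(ω_s−ω_c) = −53(ω_r−ω_c),  ω_s=0, ω_c=1
ω_r = 1 − (21/53)(0−1) = 74/53
ω_r/ω_c = 74/53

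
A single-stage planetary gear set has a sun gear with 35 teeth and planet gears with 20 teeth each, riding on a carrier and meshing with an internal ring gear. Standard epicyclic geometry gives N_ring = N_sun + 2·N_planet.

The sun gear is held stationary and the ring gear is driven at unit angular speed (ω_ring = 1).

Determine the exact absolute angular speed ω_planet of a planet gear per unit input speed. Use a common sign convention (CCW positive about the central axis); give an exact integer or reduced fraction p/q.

15/8

N_ring = 35 + 2·20 = 75
35(ω_s−ω_c) = −75(ω_r−ω_c),  ω_s=0, ω_r=1
35(0−ω_c) = −75(1−ω_c)  ⇒  110ω_c = 75  ⇒  ω_c = 15/22
sun–planet: 35·(0−15/22) = −20·(ω_p−ω_c)  ⇒  ω_p−ω_c = −(35/20)·(-15/22) = 105/88
ω_p = 15/22 + 105/88 = 15/8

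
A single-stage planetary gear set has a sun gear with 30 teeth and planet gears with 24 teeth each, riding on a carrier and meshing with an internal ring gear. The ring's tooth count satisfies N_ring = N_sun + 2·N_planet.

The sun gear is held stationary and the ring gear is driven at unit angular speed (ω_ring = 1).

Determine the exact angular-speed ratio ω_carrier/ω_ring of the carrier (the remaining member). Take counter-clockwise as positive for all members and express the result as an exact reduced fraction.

13/18

N_ring = 30 + 2·24 = 78
30(ω_s−ω_c) = −78(ω_r−ω_c),  ω_s=0, ω_r=1
30(0−ω_c) = −78(1−ω_c)  ⇒  108ω_c = 78  ⇒  ω_c = 13/18
ω_c/ω_r = 13/18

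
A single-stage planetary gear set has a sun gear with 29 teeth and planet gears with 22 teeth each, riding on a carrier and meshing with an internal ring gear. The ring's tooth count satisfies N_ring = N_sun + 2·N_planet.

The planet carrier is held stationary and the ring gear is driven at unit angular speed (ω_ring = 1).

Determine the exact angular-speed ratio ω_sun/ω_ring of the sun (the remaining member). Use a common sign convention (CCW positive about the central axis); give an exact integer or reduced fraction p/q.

-73/29

N_ring = 29 + 2·22 = 73
29(ω_s−ω_c) = −73(ω_r−ω_c),  ω_c=0, ω_r=1
ω_s = 0 − (73/29)(1−0) = -73/29
ω_s/ω_r = -73/29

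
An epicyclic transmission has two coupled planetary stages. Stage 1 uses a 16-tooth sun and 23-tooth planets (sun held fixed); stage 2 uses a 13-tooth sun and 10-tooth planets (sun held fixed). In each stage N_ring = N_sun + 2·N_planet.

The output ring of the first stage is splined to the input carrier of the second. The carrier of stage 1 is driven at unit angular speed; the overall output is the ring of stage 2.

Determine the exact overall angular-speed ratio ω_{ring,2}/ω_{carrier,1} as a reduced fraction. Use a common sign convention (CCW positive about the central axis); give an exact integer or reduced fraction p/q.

Stage 1: N_ring = 16 + 2·23 = 62
Stage 1: 16(ω_s−ω_c) = −62(ω_r−ω_c),  ω_s=0, ω_c=1
Stage 1: ω_r = 1 − (16/62)(0−1) = 39/31
  ⇒ ω_r¹/ω_c¹ = 39/31
Stage 2: N_ring = 13 + 2·10 = 33
Stage 2: 13(ω_s−ω_c) = −33(ω_r−ω_c),  ω_s=0, ω_c=1
Stage 2: ω_r = 1 − (13/33)(0−1) = 46/33
  ⇒ ω_r²/ω_c² = 46/33
Coupling ω_c² = ω_r¹ ⇒ overall = 39/31 × 46/33 = 598/341

598/341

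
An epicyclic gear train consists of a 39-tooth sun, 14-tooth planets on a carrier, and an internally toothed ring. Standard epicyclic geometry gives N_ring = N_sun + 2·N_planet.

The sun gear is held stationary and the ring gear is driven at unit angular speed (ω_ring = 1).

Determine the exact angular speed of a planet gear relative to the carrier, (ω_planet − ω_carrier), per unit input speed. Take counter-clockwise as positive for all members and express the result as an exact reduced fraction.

N_ring = 39 + 2·14 = 67
39(ω_s−ω_c) = −67(ω_r−ω_c),  ω_s=0, ω_r=1
39(0−ω_c) = −67(1−ω_c)  ⇒  106ω_c = 67  ⇒  ω_c = 67/106
sun–planet: 39·(0−67/106) = −14·(ω_p−ω_c)  ⇒  ω_p−ω_c = −(39/14)·(-67/106) = 2613/1484

2613/1484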